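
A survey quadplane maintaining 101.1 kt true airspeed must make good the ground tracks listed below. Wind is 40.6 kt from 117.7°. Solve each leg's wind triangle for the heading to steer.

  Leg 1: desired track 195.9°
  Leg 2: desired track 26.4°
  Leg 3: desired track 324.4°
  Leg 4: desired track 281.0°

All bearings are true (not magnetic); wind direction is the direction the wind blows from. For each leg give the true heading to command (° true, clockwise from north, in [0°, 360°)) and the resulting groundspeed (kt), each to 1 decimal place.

Leg 1: heading=172.8°, groundspeed=84.7 kt
Leg 2: heading=50.1°, groundspeed=93.5 kt
Leg 3: heading=334.8°, groundspeed=135.7 kt
Leg 4: heading=274.4°, groundspeed=139.3 kt

Leg 1: desired track 195.9°; wind correction -23.1° → command heading 172.8°, groundspeed 84.7 kt
Leg 2: desired track 26.4°; wind correction +23.7° → command heading 50.1°, groundspeed 93.5 kt
Leg 3: desired track 324.4°; wind correction +10.4° → command heading 334.8°, groundspeed 135.7 kt
Leg 4: desired track 281.0°; wind correction -6.6° → command heading 274.4°, groundspeed 139.3 kt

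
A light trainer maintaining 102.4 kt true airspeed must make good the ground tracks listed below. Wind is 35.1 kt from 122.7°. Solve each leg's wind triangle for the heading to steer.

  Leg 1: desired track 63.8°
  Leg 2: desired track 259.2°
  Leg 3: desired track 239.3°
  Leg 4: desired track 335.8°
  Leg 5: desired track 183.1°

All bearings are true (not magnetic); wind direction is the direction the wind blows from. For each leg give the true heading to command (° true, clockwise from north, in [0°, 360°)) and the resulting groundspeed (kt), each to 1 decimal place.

Leg 1: heading=80.9°, groundspeed=79.8 kt
Leg 2: heading=245.6°, groundspeed=125.0 kt
Leg 3: heading=221.5°, groundspeed=113.2 kt
Leg 4: heading=346.6°, groundspeed=130.0 kt
Leg 5: heading=165.8°, groundspeed=80.4 kt

Leg 1: desired track 63.8°; wind correction +17.1° → command heading 80.9°, groundspeed 79.8 kt
Leg 2: desired track 259.2°; wind correction -13.6° → command heading 245.6°, groundspeed 125.0 kt
Leg 3: desired track 239.3°; wind correction -17.8° → command heading 221.5°, groundspeed 113.2 kt
Leg 4: desired track 335.8°; wind correction +10.8° → command heading 346.6°, groundspeed 130.0 kt
Leg 5: desired track 183.1°; wind correction -17.3° → command heading 165.8°, groundspeed 80.4 kt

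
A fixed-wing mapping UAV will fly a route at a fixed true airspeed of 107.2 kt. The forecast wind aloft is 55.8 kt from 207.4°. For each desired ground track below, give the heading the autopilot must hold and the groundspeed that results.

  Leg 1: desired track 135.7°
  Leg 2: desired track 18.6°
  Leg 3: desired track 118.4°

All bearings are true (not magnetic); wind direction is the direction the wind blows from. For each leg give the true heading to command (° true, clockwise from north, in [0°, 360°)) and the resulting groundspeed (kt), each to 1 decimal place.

Leg 1: heading=165.3°, groundspeed=75.7 kt
Leg 2: heading=14.0°, groundspeed=162.0 kt
Leg 3: heading=149.8°, groundspeed=90.6 kt

Leg 1: desired track 135.7°; wind correction +29.6° → command heading 165.3°, groundspeed 75.7 kt
Leg 2: desired track 18.6°; wind correction -4.6° → command heading 14.0°, groundspeed 162.0 kt
Leg 3: desired track 118.4°; wind correction +31.4° → command heading 149.8°, groundspeed 90.6 kt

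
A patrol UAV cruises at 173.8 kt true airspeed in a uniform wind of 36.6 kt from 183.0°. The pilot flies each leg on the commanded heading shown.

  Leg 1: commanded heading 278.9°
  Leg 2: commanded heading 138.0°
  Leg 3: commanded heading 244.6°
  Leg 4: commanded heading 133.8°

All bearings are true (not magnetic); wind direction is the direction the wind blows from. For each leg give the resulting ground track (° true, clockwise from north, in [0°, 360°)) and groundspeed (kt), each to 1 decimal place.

Leg 1: track=290.5°, groundspeed=181.3 kt
Leg 2: track=128.1°, groundspeed=150.2 kt
Leg 3: track=256.2°, groundspeed=159.7 kt
Leg 4: track=123.3°, groundspeed=152.4 kt

Leg 1: heading 278.9°; drift +11.6° → track 290.5°, groundspeed 181.3 kt
Leg 2: heading 138.0°; drift -9.9° → track 128.1°, groundspeed 150.2 kt
Leg 3: heading 244.6°; drift +11.6° → track 256.2°, groundspeed 159.7 kt
Leg 4: heading 133.8°; drift -10.5° → track 123.3°, groundspeed 152.4 kt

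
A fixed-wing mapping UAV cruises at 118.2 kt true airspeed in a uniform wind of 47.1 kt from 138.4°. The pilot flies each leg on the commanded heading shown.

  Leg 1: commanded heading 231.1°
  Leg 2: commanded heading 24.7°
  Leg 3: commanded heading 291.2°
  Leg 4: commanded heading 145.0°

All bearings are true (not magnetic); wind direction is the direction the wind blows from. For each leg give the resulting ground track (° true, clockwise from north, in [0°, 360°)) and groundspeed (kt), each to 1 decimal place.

Leg 1: track=252.4°, groundspeed=129.3 kt
Leg 2: track=7.2°, groundspeed=143.8 kt
Leg 3: track=298.9°, groundspeed=161.5 kt
Leg 4: track=149.3°, groundspeed=71.6 kt

Leg 1: heading 231.1°; drift +21.3° → track 252.4°, groundspeed 129.3 kt
Leg 2: heading 24.7°; drift -17.5° → track 7.2°, groundspeed 143.8 kt
Leg 3: heading 291.2°; drift +7.7° → track 298.9°, groundspeed 161.5 kt
Leg 4: heading 145.0°; drift +4.3° → track 149.3°, groundspeed 71.6 kt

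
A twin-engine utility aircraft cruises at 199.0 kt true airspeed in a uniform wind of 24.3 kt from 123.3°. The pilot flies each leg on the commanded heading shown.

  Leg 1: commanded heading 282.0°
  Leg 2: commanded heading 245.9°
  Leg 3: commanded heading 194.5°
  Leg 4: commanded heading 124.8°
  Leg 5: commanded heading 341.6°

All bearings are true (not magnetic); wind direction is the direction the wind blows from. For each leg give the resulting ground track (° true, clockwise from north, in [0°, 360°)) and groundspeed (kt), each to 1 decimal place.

Leg 1: track=284.3°, groundspeed=221.8 kt
Leg 2: track=251.4°, groundspeed=213.1 kt
Leg 3: track=201.4°, groundspeed=192.5 kt
Leg 4: track=125.0°, groundspeed=174.7 kt
Leg 5: track=337.6°, groundspeed=218.6 kt

Leg 1: heading 282.0°; drift +2.3° → track 284.3°, groundspeed 221.8 kt
Leg 2: heading 245.9°; drift +5.5° → track 251.4°, groundspeed 213.1 kt
Leg 3: heading 194.5°; drift +6.9° → track 201.4°, groundspeed 192.5 kt
Leg 4: heading 124.8°; drift +0.2° → track 125.0°, groundspeed 174.7 kt
Leg 5: heading 341.6°; drift -4.0° → track 337.6°, groundspeed 218.6 kt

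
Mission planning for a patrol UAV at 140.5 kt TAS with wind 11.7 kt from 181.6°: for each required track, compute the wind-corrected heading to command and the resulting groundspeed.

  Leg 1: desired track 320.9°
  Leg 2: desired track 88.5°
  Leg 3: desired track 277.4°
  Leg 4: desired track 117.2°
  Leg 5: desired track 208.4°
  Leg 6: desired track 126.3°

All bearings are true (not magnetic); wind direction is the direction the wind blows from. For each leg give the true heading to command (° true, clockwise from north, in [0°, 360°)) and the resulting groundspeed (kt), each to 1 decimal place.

Leg 1: heading=317.8°, groundspeed=149.2 kt
Leg 2: heading=93.3°, groundspeed=140.6 kt
Leg 3: heading=272.6°, groundspeed=141.2 kt
Leg 4: heading=121.5°, groundspeed=135.0 kt
Leg 5: heading=206.2°, groundspeed=130.0 kt
Leg 6: heading=130.2°, groundspeed=133.5 kt

Leg 1: desired track 320.9°; wind correction -3.1° → command heading 317.8°, groundspeed 149.2 kt
Leg 2: desired track 88.5°; wind correction +4.8° → command heading 93.3°, groundspeed 140.6 kt
Leg 3: desired track 277.4°; wind correction -4.8° → command heading 272.6°, groundspeed 141.2 kt
Leg 4: desired track 117.2°; wind correction +4.3° → command heading 121.5°, groundspeed 135.0 kt
Leg 5: desired track 208.4°; wind correction -2.2° → command heading 206.2°, groundspeed 130.0 kt
Leg 6: desired track 126.3°; wind correction +3.9° → command heading 130.2°, groundspeed 133.5 kt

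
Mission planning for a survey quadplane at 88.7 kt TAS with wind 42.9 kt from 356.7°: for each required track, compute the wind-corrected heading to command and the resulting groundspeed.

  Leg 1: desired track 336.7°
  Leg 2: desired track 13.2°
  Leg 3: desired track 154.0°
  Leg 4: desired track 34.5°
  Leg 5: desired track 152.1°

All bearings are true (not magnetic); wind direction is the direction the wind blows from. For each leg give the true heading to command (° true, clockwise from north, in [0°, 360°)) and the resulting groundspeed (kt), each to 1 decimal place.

Leg 1: heading=346.2°, groundspeed=47.2 kt
Leg 2: heading=5.3°, groundspeed=46.7 kt
Leg 3: heading=143.2°, groundspeed=126.7 kt
Leg 4: heading=17.3°, groundspeed=50.8 kt
Leg 5: heading=140.5°, groundspeed=125.9 kt

Leg 1: desired track 336.7°; wind correction +9.5° → command heading 346.2°, groundspeed 47.2 kt
Leg 2: desired track 13.2°; wind correction -7.9° → command heading 5.3°, groundspeed 46.7 kt
Leg 3: desired track 154.0°; wind correction -10.8° → command heading 143.2°, groundspeed 126.7 kt
Leg 4: desired track 34.5°; wind correction -17.2° → command heading 17.3°, groundspeed 50.8 kt
Leg 5: desired track 152.1°; wind correction -11.6° → command heading 140.5°, groundspeed 125.9 kt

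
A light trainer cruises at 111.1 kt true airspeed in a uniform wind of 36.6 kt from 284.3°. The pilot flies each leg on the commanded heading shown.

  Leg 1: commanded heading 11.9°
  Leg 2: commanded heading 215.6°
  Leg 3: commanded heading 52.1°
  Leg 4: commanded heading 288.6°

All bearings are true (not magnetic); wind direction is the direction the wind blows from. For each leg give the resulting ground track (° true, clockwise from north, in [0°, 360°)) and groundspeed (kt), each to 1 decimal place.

Leg 1: track=30.4°, groundspeed=115.5 kt
Leg 2: track=196.4°, groundspeed=103.6 kt
Leg 3: track=64.3°, groundspeed=136.6 kt
Leg 4: track=290.7°, groundspeed=74.7 kt

Leg 1: heading 11.9°; drift +18.5° → track 30.4°, groundspeed 115.5 kt
Leg 2: heading 215.6°; drift -19.2° → track 196.4°, groundspeed 103.6 kt
Leg 3: heading 52.1°; drift +12.2° → track 64.3°, groundspeed 136.6 kt
Leg 4: heading 288.6°; drift +2.1° → track 290.7°, groundspeed 74.7 kt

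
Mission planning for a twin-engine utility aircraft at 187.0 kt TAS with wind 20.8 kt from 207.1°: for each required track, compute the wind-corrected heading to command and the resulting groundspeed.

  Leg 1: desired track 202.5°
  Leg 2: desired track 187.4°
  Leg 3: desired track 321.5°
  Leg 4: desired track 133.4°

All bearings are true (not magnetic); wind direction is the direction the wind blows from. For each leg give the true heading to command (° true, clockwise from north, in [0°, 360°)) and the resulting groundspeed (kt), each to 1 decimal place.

Leg 1: desired track 202.5°; wind correction +0.5° → command heading 203.0°, groundspeed 166.3 kt
Leg 2: desired track 187.4°; wind correction +2.1° → command heading 189.5°, groundspeed 167.3 kt
Leg 3: desired track 321.5°; wind correction -5.8° → command heading 315.7°, groundspeed 194.6 kt
Leg 4: desired track 133.4°; wind correction +6.1° → command heading 139.5°, groundspeed 180.1 kt

Leg 1: heading=203.0°, groundspeed=166.3 kt
Leg 2: heading=189.5°, groundspeed=167.3 kt
Leg 3: heading=315.7°, groundspeed=194.6 kt
Leg 4: heading=139.5°, groundspeed=180.1 kt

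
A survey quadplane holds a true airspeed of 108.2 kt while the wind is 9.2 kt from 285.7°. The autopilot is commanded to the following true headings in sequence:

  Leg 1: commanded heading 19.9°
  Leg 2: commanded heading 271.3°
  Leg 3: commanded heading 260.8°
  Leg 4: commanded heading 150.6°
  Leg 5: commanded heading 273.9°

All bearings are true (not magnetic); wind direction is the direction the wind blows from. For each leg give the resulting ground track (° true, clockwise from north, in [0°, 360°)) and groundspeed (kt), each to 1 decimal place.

Leg 1: track=24.7°, groundspeed=109.3 kt
Leg 2: track=270.0°, groundspeed=99.3 kt
Leg 3: track=258.6°, groundspeed=99.9 kt
Leg 4: track=147.4°, groundspeed=114.9 kt
Leg 5: track=272.8°, groundspeed=99.2 kt

Leg 1: heading 19.9°; drift +4.8° → track 24.7°, groundspeed 109.3 kt
Leg 2: heading 271.3°; drift -1.3° → track 270.0°, groundspeed 99.3 kt
Leg 3: heading 260.8°; drift -2.2° → track 258.6°, groundspeed 99.9 kt
Leg 4: heading 150.6°; drift -3.2° → track 147.4°, groundspeed 114.9 kt
Leg 5: heading 273.9°; drift -1.1° → track 272.8°, groundspeed 99.2 kt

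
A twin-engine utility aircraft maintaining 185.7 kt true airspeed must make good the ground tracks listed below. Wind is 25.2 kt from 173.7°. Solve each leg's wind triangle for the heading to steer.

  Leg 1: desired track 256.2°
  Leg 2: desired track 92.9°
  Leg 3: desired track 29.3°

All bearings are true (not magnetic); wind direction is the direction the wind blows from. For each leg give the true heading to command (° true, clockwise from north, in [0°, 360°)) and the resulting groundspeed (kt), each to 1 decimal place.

Leg 1: desired track 256.2°; wind correction -7.7° → command heading 248.5°, groundspeed 180.7 kt
Leg 2: desired track 92.9°; wind correction +7.7° → command heading 100.6°, groundspeed 180.0 kt
Leg 3: desired track 29.3°; wind correction +4.5° → command heading 33.8°, groundspeed 205.6 kt

Leg 1: heading=248.5°, groundspeed=180.7 kt
Leg 2: heading=100.6°, groundspeed=180.0 kt
Leg 3: heading=33.8°, groundspeed=205.6 kt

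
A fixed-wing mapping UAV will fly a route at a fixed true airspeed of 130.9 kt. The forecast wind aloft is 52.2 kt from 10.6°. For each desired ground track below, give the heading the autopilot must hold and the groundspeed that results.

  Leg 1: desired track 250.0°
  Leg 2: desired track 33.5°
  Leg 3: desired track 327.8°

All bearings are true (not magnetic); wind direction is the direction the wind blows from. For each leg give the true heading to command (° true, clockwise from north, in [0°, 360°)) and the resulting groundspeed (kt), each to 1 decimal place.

Leg 1: desired track 250.0°; wind correction +20.1° → command heading 270.1°, groundspeed 149.5 kt
Leg 2: desired track 33.5°; wind correction -8.9° → command heading 24.6°, groundspeed 81.2 kt
Leg 3: desired track 327.8°; wind correction +15.7° → command heading 343.5°, groundspeed 87.7 kt

Leg 1: heading=270.1°, groundspeed=149.5 kt
Leg 2: heading=24.6°, groundspeed=81.2 kt
Leg 3: heading=343.5°, groundspeed=87.7 kt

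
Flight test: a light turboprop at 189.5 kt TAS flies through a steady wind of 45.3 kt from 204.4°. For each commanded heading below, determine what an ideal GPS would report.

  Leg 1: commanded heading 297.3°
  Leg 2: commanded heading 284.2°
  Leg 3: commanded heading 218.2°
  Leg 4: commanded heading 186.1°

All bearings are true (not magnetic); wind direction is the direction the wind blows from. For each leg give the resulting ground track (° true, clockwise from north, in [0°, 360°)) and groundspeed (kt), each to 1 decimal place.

Leg 1: heading 297.3°; drift +13.3° → track 310.6°, groundspeed 197.1 kt
Leg 2: heading 284.2°; drift +13.8° → track 298.0°, groundspeed 186.9 kt
Leg 3: heading 218.2°; drift +4.2° → track 222.4°, groundspeed 145.9 kt
Leg 4: heading 186.1°; drift -5.5° → track 180.6°, groundspeed 147.2 kt

Leg 1: track=310.6°, groundspeed=197.1 kt
Leg 2: track=298.0°, groundspeed=186.9 kt
Leg 3: track=222.4°, groundspeed=145.9 kt
Leg 4: track=180.6°, groundspeed=147.2 kt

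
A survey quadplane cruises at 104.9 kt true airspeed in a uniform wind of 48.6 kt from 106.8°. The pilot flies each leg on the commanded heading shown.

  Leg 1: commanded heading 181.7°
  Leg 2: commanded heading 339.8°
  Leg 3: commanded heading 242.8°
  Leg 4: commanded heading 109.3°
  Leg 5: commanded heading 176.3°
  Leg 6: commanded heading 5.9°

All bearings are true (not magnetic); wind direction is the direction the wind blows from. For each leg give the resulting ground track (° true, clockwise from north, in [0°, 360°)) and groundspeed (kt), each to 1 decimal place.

Leg 1: track=208.7°, groundspeed=103.5 kt
Leg 2: track=323.7°, groundspeed=139.7 kt
Leg 3: track=256.4°, groundspeed=143.9 kt
Leg 4: track=111.5°, groundspeed=56.4 kt
Leg 5: track=203.7°, groundspeed=99.0 kt
Leg 6: track=343.2°, groundspeed=123.7 kt

Leg 1: heading 181.7°; drift +27.0° → track 208.7°, groundspeed 103.5 kt
Leg 2: heading 339.8°; drift -16.1° → track 323.7°, groundspeed 139.7 kt
Leg 3: heading 242.8°; drift +13.6° → track 256.4°, groundspeed 143.9 kt
Leg 4: heading 109.3°; drift +2.2° → track 111.5°, groundspeed 56.4 kt
Leg 5: heading 176.3°; drift +27.4° → track 203.7°, groundspeed 99.0 kt
Leg 6: heading 5.9°; drift -22.7° → track 343.2°, groundspeed 123.7 kt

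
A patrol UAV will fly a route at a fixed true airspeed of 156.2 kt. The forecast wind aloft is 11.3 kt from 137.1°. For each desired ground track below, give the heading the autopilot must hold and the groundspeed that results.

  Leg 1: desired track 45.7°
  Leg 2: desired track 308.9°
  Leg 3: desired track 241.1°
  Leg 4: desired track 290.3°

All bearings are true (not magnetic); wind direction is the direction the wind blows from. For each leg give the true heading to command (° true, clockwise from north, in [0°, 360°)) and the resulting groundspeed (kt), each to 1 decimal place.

Leg 1: heading=49.8°, groundspeed=156.1 kt
Leg 2: heading=308.3°, groundspeed=167.4 kt
Leg 3: heading=237.1°, groundspeed=158.5 kt
Leg 4: heading=288.4°, groundspeed=166.2 kt

Leg 1: desired track 45.7°; wind correction +4.1° → command heading 49.8°, groundspeed 156.1 kt
Leg 2: desired track 308.9°; wind correction -0.6° → command heading 308.3°, groundspeed 167.4 kt
Leg 3: desired track 241.1°; wind correction -4.0° → command heading 237.1°, groundspeed 158.5 kt
Leg 4: desired track 290.3°; wind correction -1.9° → command heading 288.4°, groundspeed 166.2 kt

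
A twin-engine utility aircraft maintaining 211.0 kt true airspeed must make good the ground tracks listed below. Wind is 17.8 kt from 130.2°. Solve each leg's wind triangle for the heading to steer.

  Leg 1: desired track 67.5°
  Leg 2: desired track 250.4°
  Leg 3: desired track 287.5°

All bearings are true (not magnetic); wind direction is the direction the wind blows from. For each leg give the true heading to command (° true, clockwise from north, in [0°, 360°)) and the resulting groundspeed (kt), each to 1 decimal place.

Leg 1: heading=71.8°, groundspeed=202.2 kt
Leg 2: heading=246.2°, groundspeed=219.4 kt
Leg 3: heading=285.6°, groundspeed=227.3 kt

Leg 1: desired track 67.5°; wind correction +4.3° → command heading 71.8°, groundspeed 202.2 kt
Leg 2: desired track 250.4°; wind correction -4.2° → command heading 246.2°, groundspeed 219.4 kt
Leg 3: desired track 287.5°; wind correction -1.9° → command heading 285.6°, groundspeed 227.3 kt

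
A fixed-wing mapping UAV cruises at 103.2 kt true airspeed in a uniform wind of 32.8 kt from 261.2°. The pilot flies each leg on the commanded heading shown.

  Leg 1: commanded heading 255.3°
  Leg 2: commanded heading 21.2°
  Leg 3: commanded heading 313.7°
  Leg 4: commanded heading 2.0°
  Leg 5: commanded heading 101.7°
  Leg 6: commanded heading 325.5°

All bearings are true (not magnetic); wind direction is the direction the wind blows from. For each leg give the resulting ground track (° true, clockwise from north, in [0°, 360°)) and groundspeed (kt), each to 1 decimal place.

Leg 1: track=252.6°, groundspeed=70.7 kt
Leg 2: track=34.6°, groundspeed=122.9 kt
Leg 3: track=331.1°, groundspeed=87.2 kt
Leg 4: track=18.4°, groundspeed=114.0 kt
Leg 5: track=96.8°, groundspeed=134.4 kt
Leg 6: track=343.9°, groundspeed=93.8 kt

Leg 1: heading 255.3°; drift -2.7° → track 252.6°, groundspeed 70.7 kt
Leg 2: heading 21.2°; drift +13.4° → track 34.6°, groundspeed 122.9 kt
Leg 3: heading 313.7°; drift +17.4° → track 331.1°, groundspeed 87.2 kt
Leg 4: heading 2.0°; drift +16.4° → track 18.4°, groundspeed 114.0 kt
Leg 5: heading 101.7°; drift -4.9° → track 96.8°, groundspeed 134.4 kt
Leg 6: heading 325.5°; drift +18.4° → track 343.9°, groundspeed 93.8 kt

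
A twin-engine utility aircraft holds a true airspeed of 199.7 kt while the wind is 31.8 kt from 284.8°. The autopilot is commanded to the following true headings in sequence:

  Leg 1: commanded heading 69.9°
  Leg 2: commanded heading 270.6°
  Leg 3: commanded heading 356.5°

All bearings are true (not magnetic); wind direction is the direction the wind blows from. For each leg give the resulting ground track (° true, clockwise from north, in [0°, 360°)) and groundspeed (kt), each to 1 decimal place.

Leg 1: heading 69.9°; drift +4.6° → track 74.5°, groundspeed 226.5 kt
Leg 2: heading 270.6°; drift -2.6° → track 268.0°, groundspeed 169.1 kt
Leg 3: heading 356.5°; drift +9.0° → track 5.5°, groundspeed 192.1 kt

Leg 1: track=74.5°, groundspeed=226.5 kt
Leg 2: track=268.0°, groundspeed=169.1 kt
Leg 3: track=5.5°, groundspeed=192.1 kt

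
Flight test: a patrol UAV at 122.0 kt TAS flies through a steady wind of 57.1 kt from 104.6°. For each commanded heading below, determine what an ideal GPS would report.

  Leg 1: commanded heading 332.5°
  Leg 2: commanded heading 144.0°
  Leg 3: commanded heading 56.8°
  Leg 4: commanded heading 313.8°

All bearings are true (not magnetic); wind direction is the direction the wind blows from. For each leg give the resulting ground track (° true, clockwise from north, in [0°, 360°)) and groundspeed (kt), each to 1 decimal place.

Leg 1: heading 332.5°; drift -14.8° → track 317.7°, groundspeed 165.8 kt
Leg 2: heading 144.0°; drift +25.0° → track 169.0°, groundspeed 85.9 kt
Leg 3: heading 56.8°; drift -26.8° → track 30.0°, groundspeed 93.7 kt
Leg 4: heading 313.8°; drift -9.2° → track 304.6°, groundspeed 174.1 kt

Leg 1: track=317.7°, groundspeed=165.8 kt
Leg 2: track=169.0°, groundspeed=85.9 kt
Leg 3: track=30.0°, groundspeed=93.7 kt
Leg 4: track=304.6°, groundspeed=174.1 kt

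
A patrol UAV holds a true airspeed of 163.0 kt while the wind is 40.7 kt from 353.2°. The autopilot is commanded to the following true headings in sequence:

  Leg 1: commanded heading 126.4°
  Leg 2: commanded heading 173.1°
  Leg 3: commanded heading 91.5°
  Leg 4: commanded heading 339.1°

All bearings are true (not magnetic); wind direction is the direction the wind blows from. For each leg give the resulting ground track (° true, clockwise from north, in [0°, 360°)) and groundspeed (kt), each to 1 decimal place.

Leg 1: track=135.2°, groundspeed=193.2 kt
Leg 2: track=173.1°, groundspeed=203.7 kt
Leg 3: track=104.9°, groundspeed=173.6 kt
Leg 4: track=334.5°, groundspeed=123.9 kt

Leg 1: heading 126.4°; drift +8.8° → track 135.2°, groundspeed 193.2 kt
Leg 2: heading 173.1°; drift +0.0° → track 173.1°, groundspeed 203.7 kt
Leg 3: heading 91.5°; drift +13.4° → track 104.9°, groundspeed 173.6 kt
Leg 4: heading 339.1°; drift -4.6° → track 334.5°, groundspeed 123.9 kt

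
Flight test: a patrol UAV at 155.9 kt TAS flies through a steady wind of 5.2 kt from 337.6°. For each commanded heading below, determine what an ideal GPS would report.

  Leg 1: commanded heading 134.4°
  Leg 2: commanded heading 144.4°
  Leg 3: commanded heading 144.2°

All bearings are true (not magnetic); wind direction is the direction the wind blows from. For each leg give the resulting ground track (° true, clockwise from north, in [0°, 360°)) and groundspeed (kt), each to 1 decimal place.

Leg 1: track=135.1°, groundspeed=160.7 kt
Leg 2: track=144.8°, groundspeed=161.0 kt
Leg 3: track=144.6°, groundspeed=161.0 kt

Leg 1: heading 134.4°; drift +0.7° → track 135.1°, groundspeed 160.7 kt
Leg 2: heading 144.4°; drift +0.4° → track 144.8°, groundspeed 161.0 kt
Leg 3: heading 144.2°; drift +0.4° → track 144.6°, groundspeed 161.0 kt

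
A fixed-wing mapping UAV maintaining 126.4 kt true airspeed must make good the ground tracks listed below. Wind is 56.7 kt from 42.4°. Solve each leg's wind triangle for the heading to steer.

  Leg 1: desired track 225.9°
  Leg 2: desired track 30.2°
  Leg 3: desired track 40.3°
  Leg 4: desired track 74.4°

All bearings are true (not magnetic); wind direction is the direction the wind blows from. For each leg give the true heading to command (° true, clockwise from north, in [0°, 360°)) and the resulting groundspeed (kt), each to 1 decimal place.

Leg 1: heading=227.5°, groundspeed=182.9 kt
Leg 2: heading=35.6°, groundspeed=70.4 kt
Leg 3: heading=41.2°, groundspeed=69.7 kt
Leg 4: heading=60.6°, groundspeed=74.7 kt

Leg 1: desired track 225.9°; wind correction +1.6° → command heading 227.5°, groundspeed 182.9 kt
Leg 2: desired track 30.2°; wind correction +5.4° → command heading 35.6°, groundspeed 70.4 kt
Leg 3: desired track 40.3°; wind correction +0.9° → command heading 41.2°, groundspeed 69.7 kt
Leg 4: desired track 74.4°; wind correction -13.8° → command heading 60.6°, groundspeed 74.7 kt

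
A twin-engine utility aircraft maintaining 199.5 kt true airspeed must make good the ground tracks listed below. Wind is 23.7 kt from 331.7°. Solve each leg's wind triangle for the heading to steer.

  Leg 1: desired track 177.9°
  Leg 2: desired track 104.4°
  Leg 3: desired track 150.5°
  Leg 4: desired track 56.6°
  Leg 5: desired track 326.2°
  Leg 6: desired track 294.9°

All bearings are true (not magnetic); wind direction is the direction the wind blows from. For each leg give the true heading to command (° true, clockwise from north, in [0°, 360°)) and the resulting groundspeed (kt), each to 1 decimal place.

Leg 1: heading=180.9°, groundspeed=220.5 kt
Leg 2: heading=99.4°, groundspeed=214.8 kt
Leg 3: heading=150.4°, groundspeed=223.2 kt
Leg 4: heading=49.8°, groundspeed=196.0 kt
Leg 5: heading=326.9°, groundspeed=175.9 kt
Leg 6: heading=299.0°, groundspeed=180.0 kt

Leg 1: desired track 177.9°; wind correction +3.0° → command heading 180.9°, groundspeed 220.5 kt
Leg 2: desired track 104.4°; wind correction -5.0° → command heading 99.4°, groundspeed 214.8 kt
Leg 3: desired track 150.5°; wind correction -0.1° → command heading 150.4°, groundspeed 223.2 kt
Leg 4: desired track 56.6°; wind correction -6.8° → command heading 49.8°, groundspeed 196.0 kt
Leg 5: desired track 326.2°; wind correction +0.7° → command heading 326.9°, groundspeed 175.9 kt
Leg 6: desired track 294.9°; wind correction +4.1° → command heading 299.0°, groundspeed 180.0 kt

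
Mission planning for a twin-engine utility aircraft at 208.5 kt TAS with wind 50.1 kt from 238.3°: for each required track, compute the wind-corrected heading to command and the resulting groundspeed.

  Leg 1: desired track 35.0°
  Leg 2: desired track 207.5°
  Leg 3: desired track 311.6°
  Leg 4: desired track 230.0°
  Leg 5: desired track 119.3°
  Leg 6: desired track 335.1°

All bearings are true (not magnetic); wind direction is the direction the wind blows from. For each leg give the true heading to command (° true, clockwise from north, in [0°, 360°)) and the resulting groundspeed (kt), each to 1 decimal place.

Leg 1: heading=29.5°, groundspeed=253.6 kt
Leg 2: heading=214.6°, groundspeed=163.9 kt
Leg 3: heading=298.3°, groundspeed=188.5 kt
Leg 4: heading=232.0°, groundspeed=158.8 kt
Leg 5: heading=131.4°, groundspeed=228.1 kt
Leg 6: heading=321.3°, groundspeed=208.4 kt

Leg 1: desired track 35.0°; wind correction -5.5° → command heading 29.5°, groundspeed 253.6 kt
Leg 2: desired track 207.5°; wind correction +7.1° → command heading 214.6°, groundspeed 163.9 kt
Leg 3: desired track 311.6°; wind correction -13.3° → command heading 298.3°, groundspeed 188.5 kt
Leg 4: desired track 230.0°; wind correction +2.0° → command heading 232.0°, groundspeed 158.8 kt
Leg 5: desired track 119.3°; wind correction +12.1° → command heading 131.4°, groundspeed 228.1 kt
Leg 6: desired track 335.1°; wind correction -13.8° → command heading 321.3°, groundspeed 208.4 kt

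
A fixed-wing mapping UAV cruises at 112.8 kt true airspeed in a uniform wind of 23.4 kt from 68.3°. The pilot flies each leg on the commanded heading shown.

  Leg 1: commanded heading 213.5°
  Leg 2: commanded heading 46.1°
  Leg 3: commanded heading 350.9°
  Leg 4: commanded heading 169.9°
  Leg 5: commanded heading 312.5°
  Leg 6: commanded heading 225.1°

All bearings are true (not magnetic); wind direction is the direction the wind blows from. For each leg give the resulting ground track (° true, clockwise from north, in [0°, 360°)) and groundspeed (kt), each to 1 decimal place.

Leg 1: heading 213.5°; drift +5.8° → track 219.3°, groundspeed 132.7 kt
Leg 2: heading 46.1°; drift -5.5° → track 40.6°, groundspeed 91.6 kt
Leg 3: heading 350.9°; drift -12.0° → track 338.9°, groundspeed 110.1 kt
Leg 4: heading 169.9°; drift +11.0° → track 180.9°, groundspeed 119.7 kt
Leg 5: heading 312.5°; drift -9.7° → track 302.8°, groundspeed 124.8 kt
Leg 6: heading 225.1°; drift +3.9° → track 229.0°, groundspeed 134.6 kt

Leg 1: track=219.3°, groundspeed=132.7 kt
Leg 2: track=40.6°, groundspeed=91.6 kt
Leg 3: track=338.9°, groundspeed=110.1 kt
Leg 4: track=180.9°, groundspeed=119.7 kt
Leg 5: track=302.8°, groundspeed=124.8 kt
Leg 6: track=229.0°, groundspeed=134.6 kt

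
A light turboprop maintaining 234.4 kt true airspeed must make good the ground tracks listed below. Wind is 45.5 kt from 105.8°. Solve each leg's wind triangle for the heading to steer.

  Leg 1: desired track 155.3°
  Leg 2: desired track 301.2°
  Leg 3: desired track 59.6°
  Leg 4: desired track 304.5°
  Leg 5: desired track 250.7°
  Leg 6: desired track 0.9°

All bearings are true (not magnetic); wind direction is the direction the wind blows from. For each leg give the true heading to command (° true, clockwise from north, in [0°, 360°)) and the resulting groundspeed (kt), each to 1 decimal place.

Leg 1: heading=146.8°, groundspeed=202.3 kt
Leg 2: heading=304.2°, groundspeed=278.0 kt
Leg 3: heading=67.7°, groundspeed=200.6 kt
Leg 4: heading=308.1°, groundspeed=277.0 kt
Leg 5: heading=244.3°, groundspeed=270.2 kt
Leg 6: heading=11.7°, groundspeed=241.9 kt

Leg 1: desired track 155.3°; wind correction -8.5° → command heading 146.8°, groundspeed 202.3 kt
Leg 2: desired track 301.2°; wind correction +3.0° → command heading 304.2°, groundspeed 278.0 kt
Leg 3: desired track 59.6°; wind correction +8.1° → command heading 67.7°, groundspeed 200.6 kt
Leg 4: desired track 304.5°; wind correction +3.6° → command heading 308.1°, groundspeed 277.0 kt
Leg 5: desired track 250.7°; wind correction -6.4° → command heading 244.3°, groundspeed 270.2 kt
Leg 6: desired track 0.9°; wind correction +10.8° → command heading 11.7°, groundspeed 241.9 kt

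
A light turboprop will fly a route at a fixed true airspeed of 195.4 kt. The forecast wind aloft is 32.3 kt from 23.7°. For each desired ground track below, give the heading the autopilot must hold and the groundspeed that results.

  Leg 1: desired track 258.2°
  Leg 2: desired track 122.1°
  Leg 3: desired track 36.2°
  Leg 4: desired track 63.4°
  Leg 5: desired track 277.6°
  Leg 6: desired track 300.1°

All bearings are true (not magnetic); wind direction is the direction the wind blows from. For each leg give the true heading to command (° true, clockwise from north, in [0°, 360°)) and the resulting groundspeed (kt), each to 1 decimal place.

Leg 1: heading=265.9°, groundspeed=212.4 kt
Leg 2: heading=112.7°, groundspeed=197.5 kt
Leg 3: heading=34.1°, groundspeed=163.7 kt
Leg 4: heading=57.3°, groundspeed=169.5 kt
Leg 5: heading=286.7°, groundspeed=201.9 kt
Leg 6: heading=309.6°, groundspeed=189.1 kt

Leg 1: desired track 258.2°; wind correction +7.7° → command heading 265.9°, groundspeed 212.4 kt
Leg 2: desired track 122.1°; wind correction -9.4° → command heading 112.7°, groundspeed 197.5 kt
Leg 3: desired track 36.2°; wind correction -2.1° → command heading 34.1°, groundspeed 163.7 kt
Leg 4: desired track 63.4°; wind correction -6.1° → command heading 57.3°, groundspeed 169.5 kt
Leg 5: desired track 277.6°; wind correction +9.1° → command heading 286.7°, groundspeed 201.9 kt
Leg 6: desired track 300.1°; wind correction +9.5° → command heading 309.6°, groundspeed 189.1 kt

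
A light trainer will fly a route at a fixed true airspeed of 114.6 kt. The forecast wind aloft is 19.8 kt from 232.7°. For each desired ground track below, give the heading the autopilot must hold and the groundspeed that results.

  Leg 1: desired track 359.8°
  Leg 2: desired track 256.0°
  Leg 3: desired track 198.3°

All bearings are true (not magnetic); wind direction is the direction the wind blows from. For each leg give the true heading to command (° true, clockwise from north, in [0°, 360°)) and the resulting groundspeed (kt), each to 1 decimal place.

Leg 1: desired track 359.8°; wind correction -7.9° → command heading 351.9°, groundspeed 125.5 kt
Leg 2: desired track 256.0°; wind correction -3.9° → command heading 252.1°, groundspeed 96.1 kt
Leg 3: desired track 198.3°; wind correction +5.6° → command heading 203.9°, groundspeed 97.7 kt

Leg 1: heading=351.9°, groundspeed=125.5 kt
Leg 2: heading=252.1°, groundspeed=96.1 kt
Leg 3: heading=203.9°, groundspeed=97.7 kt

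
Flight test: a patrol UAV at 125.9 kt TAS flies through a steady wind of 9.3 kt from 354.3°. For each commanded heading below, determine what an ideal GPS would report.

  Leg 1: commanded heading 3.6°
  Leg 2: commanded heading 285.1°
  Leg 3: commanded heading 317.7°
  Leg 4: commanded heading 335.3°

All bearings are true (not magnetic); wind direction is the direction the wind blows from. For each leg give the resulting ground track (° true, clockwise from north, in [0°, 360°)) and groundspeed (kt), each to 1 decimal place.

Leg 1: heading 3.6°; drift +0.7° → track 4.3°, groundspeed 116.7 kt
Leg 2: heading 285.1°; drift -4.1° → track 281.0°, groundspeed 122.9 kt
Leg 3: heading 317.7°; drift -2.7° → track 315.0°, groundspeed 118.6 kt
Leg 4: heading 335.3°; drift -1.5° → track 333.8°, groundspeed 117.1 kt

Leg 1: track=4.3°, groundspeed=116.7 kt
Leg 2: track=281.0°, groundspeed=122.9 kt
Leg 3: track=315.0°, groundspeed=118.6 kt
Leg 4: track=333.8°, groundspeed=117.1 kt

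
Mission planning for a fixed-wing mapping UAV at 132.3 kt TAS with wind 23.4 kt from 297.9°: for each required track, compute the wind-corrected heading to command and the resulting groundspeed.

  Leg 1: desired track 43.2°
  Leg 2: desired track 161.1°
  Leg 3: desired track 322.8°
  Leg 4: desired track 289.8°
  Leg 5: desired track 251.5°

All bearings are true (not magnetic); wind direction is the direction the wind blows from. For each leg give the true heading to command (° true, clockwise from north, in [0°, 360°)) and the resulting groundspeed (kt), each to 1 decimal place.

Leg 1: desired track 43.2°; wind correction -9.8° → command heading 33.4°, groundspeed 136.5 kt
Leg 2: desired track 161.1°; wind correction +7.0° → command heading 168.1°, groundspeed 148.4 kt
Leg 3: desired track 322.8°; wind correction -4.3° → command heading 318.5°, groundspeed 110.7 kt
Leg 4: desired track 289.8°; wind correction +1.4° → command heading 291.2°, groundspeed 109.1 kt
Leg 5: desired track 251.5°; wind correction +7.4° → command heading 258.9°, groundspeed 115.1 kt

Leg 1: heading=33.4°, groundspeed=136.5 kt
Leg 2: heading=168.1°, groundspeed=148.4 kt
Leg 3: heading=318.5°, groundspeed=110.7 kt
Leg 4: heading=291.2°, groundspeed=109.1 kt
Leg 5: heading=258.9°, groundspeed=115.1 kt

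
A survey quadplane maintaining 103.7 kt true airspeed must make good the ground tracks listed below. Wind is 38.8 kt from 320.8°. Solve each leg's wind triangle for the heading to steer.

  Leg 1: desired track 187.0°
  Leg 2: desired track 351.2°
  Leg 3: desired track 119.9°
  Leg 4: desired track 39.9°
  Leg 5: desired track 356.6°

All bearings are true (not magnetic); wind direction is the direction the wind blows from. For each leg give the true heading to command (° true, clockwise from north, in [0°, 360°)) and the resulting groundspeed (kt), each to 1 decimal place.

Leg 1: desired track 187.0°; wind correction +15.7° → command heading 202.7°, groundspeed 126.7 kt
Leg 2: desired track 351.2°; wind correction -10.9° → command heading 340.3°, groundspeed 68.4 kt
Leg 3: desired track 119.9°; wind correction -7.7° → command heading 112.2°, groundspeed 139.0 kt
Leg 4: desired track 39.9°; wind correction -21.6° → command heading 18.3°, groundspeed 89.1 kt
Leg 5: desired track 356.6°; wind correction -12.6° → command heading 344.0°, groundspeed 69.7 kt

Leg 1: heading=202.7°, groundspeed=126.7 kt
Leg 2: heading=340.3°, groundspeed=68.4 kt
Leg 3: heading=112.2°, groundspeed=139.0 kt
Leg 4: heading=18.3°, groundspeed=89.1 kt
Leg 5: heading=344.0°, groundspeed=69.7 kt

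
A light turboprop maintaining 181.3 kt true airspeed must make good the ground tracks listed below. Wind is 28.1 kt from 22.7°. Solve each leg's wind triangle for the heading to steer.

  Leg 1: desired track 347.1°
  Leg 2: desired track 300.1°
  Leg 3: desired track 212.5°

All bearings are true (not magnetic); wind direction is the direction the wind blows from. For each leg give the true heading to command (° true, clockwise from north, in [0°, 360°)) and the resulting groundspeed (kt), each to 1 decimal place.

Leg 1: desired track 347.1°; wind correction +5.2° → command heading 352.3°, groundspeed 157.7 kt
Leg 2: desired track 300.1°; wind correction +8.8° → command heading 308.9°, groundspeed 175.5 kt
Leg 3: desired track 212.5°; wind correction +1.5° → command heading 214.0°, groundspeed 208.9 kt

Leg 1: heading=352.3°, groundspeed=157.7 kt
Leg 2: heading=308.9°, groundspeed=175.5 kt
Leg 3: heading=214.0°, groundspeed=208.9 kt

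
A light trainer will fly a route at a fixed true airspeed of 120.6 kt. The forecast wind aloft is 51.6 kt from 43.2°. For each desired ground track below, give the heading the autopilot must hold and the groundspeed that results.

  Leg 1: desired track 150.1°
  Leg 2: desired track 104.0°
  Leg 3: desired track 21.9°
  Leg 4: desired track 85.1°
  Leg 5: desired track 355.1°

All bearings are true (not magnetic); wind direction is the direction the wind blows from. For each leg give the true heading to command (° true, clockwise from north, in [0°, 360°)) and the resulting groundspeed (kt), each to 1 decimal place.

Leg 1: desired track 150.1°; wind correction -24.2° → command heading 125.9°, groundspeed 125.0 kt
Leg 2: desired track 104.0°; wind correction -21.9° → command heading 82.1°, groundspeed 86.7 kt
Leg 3: desired track 21.9°; wind correction +8.9° → command heading 30.8°, groundspeed 71.1 kt
Leg 4: desired track 85.1°; wind correction -16.6° → command heading 68.5°, groundspeed 77.2 kt
Leg 5: desired track 355.1°; wind correction +18.6° → command heading 13.7°, groundspeed 79.9 kt

Leg 1: heading=125.9°, groundspeed=125.0 kt
Leg 2: heading=82.1°, groundspeed=86.7 kt
Leg 3: heading=30.8°, groundspeed=71.1 kt
Leg 4: heading=68.5°, groundspeed=77.2 kt
Leg 5: heading=13.7°, groundspeed=79.9 kt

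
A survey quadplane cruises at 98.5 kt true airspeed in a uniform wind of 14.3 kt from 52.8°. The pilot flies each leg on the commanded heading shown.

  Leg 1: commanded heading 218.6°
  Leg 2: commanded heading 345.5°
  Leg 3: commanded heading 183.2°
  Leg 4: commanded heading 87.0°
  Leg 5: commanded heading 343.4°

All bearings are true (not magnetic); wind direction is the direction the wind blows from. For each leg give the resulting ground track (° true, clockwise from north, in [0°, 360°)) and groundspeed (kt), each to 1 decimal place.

Leg 1: heading 218.6°; drift +1.8° → track 220.4°, groundspeed 112.4 kt
Leg 2: heading 345.5°; drift -8.1° → track 337.4°, groundspeed 93.9 kt
Leg 3: heading 183.2°; drift +5.8° → track 189.0°, groundspeed 108.3 kt
Leg 4: heading 87.0°; drift +5.3° → track 92.3°, groundspeed 87.0 kt
Leg 5: heading 343.4°; drift -8.1° → track 335.3°, groundspeed 94.4 kt

Leg 1: track=220.4°, groundspeed=112.4 kt
Leg 2: track=337.4°, groundspeed=93.9 kt
Leg 3: track=189.0°, groundspeed=108.3 kt
Leg 4: track=92.3°, groundspeed=87.0 kt
Leg 5: track=335.3°, groundspeed=94.4 kt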